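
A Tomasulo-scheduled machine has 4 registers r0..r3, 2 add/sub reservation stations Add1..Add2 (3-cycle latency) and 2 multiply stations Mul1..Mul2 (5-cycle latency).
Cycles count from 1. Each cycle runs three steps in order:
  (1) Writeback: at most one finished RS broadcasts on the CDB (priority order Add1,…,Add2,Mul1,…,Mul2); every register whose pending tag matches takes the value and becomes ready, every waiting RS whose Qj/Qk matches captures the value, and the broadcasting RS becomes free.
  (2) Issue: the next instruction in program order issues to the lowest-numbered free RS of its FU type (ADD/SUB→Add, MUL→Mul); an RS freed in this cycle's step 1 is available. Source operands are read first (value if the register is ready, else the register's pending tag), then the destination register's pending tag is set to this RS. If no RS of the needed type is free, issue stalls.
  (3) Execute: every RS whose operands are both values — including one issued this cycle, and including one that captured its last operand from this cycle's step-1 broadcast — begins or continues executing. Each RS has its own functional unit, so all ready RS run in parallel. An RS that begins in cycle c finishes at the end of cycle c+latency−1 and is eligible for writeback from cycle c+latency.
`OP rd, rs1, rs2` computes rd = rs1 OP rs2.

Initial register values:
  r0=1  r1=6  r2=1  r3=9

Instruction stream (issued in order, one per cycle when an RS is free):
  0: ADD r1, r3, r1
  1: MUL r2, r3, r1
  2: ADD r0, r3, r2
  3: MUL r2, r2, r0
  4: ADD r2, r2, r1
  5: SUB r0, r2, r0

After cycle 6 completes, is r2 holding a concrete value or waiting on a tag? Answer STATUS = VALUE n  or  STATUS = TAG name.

STATUS = TAG Add1

  c1: issue ADD r1<-Add1  regs: r0:1,r1:Add1,r2:1,r3:9
  c2: issue MUL r2<-Mul1  regs: r0:1,r1:Add1,r2:Mul1,r3:9
  c3: issue ADD r0<-Add2  regs: r0:Add2,r1:Add1,r2:Mul1,r3:9
  c4: CDB Add1=15; issue MUL r2<-Mul2  regs: r0:Add2,r1:15,r2:Mul2,r3:9
  c5: issue ADD r2<-Add1  regs: r0:Add2,r1:15,r2:Add1,r3:9
  c6: stall  regs: r0:Add2,r1:15,r2:Add1,r3:9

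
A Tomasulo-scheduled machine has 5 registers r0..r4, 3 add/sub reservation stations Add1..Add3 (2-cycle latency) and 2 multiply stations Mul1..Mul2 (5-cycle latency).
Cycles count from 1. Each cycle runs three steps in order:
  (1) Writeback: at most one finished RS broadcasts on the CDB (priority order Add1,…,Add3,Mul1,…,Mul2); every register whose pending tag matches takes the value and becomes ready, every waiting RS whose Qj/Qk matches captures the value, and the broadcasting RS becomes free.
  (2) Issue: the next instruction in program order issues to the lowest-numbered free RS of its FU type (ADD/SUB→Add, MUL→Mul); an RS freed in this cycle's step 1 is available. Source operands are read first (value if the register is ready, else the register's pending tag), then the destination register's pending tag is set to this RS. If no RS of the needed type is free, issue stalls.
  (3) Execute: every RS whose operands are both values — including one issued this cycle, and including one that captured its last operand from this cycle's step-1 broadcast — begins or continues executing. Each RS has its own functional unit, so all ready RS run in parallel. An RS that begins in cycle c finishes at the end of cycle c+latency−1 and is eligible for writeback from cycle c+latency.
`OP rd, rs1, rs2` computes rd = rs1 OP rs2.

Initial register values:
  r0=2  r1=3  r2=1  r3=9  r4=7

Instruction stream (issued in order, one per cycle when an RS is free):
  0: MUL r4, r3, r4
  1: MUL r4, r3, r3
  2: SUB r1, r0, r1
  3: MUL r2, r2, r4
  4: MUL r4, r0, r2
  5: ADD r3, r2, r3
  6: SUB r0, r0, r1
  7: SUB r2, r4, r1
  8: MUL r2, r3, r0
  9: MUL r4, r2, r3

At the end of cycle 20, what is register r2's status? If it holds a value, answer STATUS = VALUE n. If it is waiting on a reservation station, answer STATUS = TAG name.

STATUS = VALUE 270

cycle 1: issue MUL r4<-Mul1 // r0:2,r1:3,r2:1,r3:9,r4:Mul1
cycle 2: issue MUL r4<-Mul2 // r0:2,r1:3,r2:1,r3:9,r4:Mul2
cycle 3: issue SUB r1<-Add1 // r0:2,r1:Add1,r2:1,r3:9,r4:Mul2
cycle 4: stall // r0:2,r1:Add1,r2:1,r3:9,r4:Mul2
cycle 5: CDB Add1=-1; stall // r0:2,r1:-1,r2:1,r3:9,r4:Mul2
cycle 6: CDB Mul1=63; issue MUL r2<-Mul1 // r0:2,r1:-1,r2:Mul1,r3:9,r4:Mul2
cycle 7: CDB Mul2=81; issue MUL r4<-Mul2 // r0:2,r1:-1,r2:Mul1,r3:9,r4:Mul2
cycle 8: issue ADD r3<-Add1 // r0:2,r1:-1,r2:Mul1,r3:Add1,r4:Mul2
cycle 9: issue SUB r0<-Add2 // r0:Add2,r1:-1,r2:Mul1,r3:Add1,r4:Mul2
cycle 10: issue SUB r2<-Add3 // r0:Add2,r1:-1,r2:Add3,r3:Add1,r4:Mul2
cycle 11: CDB Add2=3; stall // r0:3,r1:-1,r2:Add3,r3:Add1,r4:Mul2
cycle 12: CDB Mul1=81; issue MUL r2<-Mul1 // r0:3,r1:-1,r2:Mul1,r3:Add1,r4:Mul2
cycle 13: stall // r0:3,r1:-1,r2:Mul1,r3:Add1,r4:Mul2
cycle 14: CDB Add1=90; stall // r0:3,r1:-1,r2:Mul1,r3:90,r4:Mul2
cycle 15: stall // r0:3,r1:-1,r2:Mul1,r3:90,r4:Mul2
cycle 16: stall // r0:3,r1:-1,r2:Mul1,r3:90,r4:Mul2
cycle 17: CDB Mul2=162; issue MUL r4<-Mul2 // r0:3,r1:-1,r2:Mul1,r3:90,r4:Mul2
cycle 18: - // r0:3,r1:-1,r2:Mul1,r3:90,r4:Mul2
cycle 19: CDB Add3=163 // r0:3,r1:-1,r2:Mul1,r3:90,r4:Mul2
cycle 20: CDB Mul1=270 // r0:3,r1:-1,r2:270,r3:90,r4:Mul2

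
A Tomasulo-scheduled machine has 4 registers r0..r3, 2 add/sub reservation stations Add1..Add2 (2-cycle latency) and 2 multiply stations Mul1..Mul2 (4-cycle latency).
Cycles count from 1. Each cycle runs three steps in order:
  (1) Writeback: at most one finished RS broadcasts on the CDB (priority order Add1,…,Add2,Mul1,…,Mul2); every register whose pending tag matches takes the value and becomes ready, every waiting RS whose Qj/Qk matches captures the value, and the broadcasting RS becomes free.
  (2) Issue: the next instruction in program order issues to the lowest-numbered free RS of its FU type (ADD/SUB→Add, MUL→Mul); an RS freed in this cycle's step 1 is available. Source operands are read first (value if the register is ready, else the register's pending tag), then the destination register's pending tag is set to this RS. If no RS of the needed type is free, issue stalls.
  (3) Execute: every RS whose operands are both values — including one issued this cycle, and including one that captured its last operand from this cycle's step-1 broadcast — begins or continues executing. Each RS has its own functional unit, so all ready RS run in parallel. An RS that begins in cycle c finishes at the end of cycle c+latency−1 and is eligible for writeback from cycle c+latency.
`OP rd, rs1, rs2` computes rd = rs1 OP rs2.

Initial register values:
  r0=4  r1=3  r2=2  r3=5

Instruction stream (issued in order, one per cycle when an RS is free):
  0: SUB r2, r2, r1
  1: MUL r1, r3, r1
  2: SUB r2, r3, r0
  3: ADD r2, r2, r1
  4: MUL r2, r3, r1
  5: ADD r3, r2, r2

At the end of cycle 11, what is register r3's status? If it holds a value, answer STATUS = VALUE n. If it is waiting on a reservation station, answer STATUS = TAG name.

STATUS = TAG Add1

cycle 1: issue SUB r2<-Add1 // r0:4,r1:3,r2:Add1,r3:5
cycle 2: issue MUL r1<-Mul1 // r0:4,r1:Mul1,r2:Add1,r3:5
cycle 3: CDB Add1=-1; issue SUB r2<-Add1 // r0:4,r1:Mul1,r2:Add1,r3:5
cycle 4: issue ADD r2<-Add2 // r0:4,r1:Mul1,r2:Add2,r3:5
cycle 5: CDB Add1=1; issue MUL r2<-Mul2 // r0:4,r1:Mul1,r2:Mul2,r3:5
cycle 6: CDB Mul1=15; issue ADD r3<-Add1 // r0:4,r1:15,r2:Mul2,r3:Add1
cycle 7: - // r0:4,r1:15,r2:Mul2,r3:Add1
cycle 8: CDB Add2=16 // r0:4,r1:15,r2:Mul2,r3:Add1
cycle 9: - // r0:4,r1:15,r2:Mul2,r3:Add1
cycle 10: CDB Mul2=75 // r0:4,r1:15,r2:75,r3:Add1
cycle 11: - // r0:4,r1:15,r2:75,r3:Add1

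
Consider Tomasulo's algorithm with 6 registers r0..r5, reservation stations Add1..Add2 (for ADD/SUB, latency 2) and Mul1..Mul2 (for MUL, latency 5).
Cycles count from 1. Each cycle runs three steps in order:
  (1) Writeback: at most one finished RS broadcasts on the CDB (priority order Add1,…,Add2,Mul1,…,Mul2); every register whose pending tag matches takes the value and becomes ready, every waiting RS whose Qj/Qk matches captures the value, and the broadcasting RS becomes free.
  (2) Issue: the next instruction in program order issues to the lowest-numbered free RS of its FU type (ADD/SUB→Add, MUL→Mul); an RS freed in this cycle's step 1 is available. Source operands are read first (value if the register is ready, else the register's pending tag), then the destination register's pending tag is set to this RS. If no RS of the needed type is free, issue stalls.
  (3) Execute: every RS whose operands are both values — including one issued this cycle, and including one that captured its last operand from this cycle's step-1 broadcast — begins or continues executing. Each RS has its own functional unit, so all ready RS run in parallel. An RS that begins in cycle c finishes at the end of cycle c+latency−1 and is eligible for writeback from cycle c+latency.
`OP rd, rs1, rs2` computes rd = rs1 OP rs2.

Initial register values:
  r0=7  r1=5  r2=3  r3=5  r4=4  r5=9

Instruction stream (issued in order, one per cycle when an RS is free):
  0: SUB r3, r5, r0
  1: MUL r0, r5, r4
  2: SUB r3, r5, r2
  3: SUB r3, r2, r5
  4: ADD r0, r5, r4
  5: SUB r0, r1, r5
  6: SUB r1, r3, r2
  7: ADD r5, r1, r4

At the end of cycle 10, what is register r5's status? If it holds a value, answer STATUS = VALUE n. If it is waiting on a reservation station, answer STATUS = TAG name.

STATUS = TAG Add2

c1: issue SUB r3<-Add1 | r0:7,r1:5,r2:3,r3:Add1,r4:4,r5:9
c2: issue MUL r0<-Mul1 | r0:Mul1,r1:5,r2:3,r3:Add1,r4:4,r5:9
c3: CDB Add1=2; issue SUB r3<-Add1 | r0:Mul1,r1:5,r2:3,r3:Add1,r4:4,r5:9
c4: issue SUB r3<-Add2 | r0:Mul1,r1:5,r2:3,r3:Add2,r4:4,r5:9
c5: CDB Add1=6; issue ADD r0<-Add1 | r0:Add1,r1:5,r2:3,r3:Add2,r4:4,r5:9
c6: CDB Add2=-6; issue SUB r0<-Add2 | r0:Add2,r1:5,r2:3,r3:-6,r4:4,r5:9
c7: CDB Add1=13; issue SUB r1<-Add1 | r0:Add2,r1:Add1,r2:3,r3:-6,r4:4,r5:9
c8: CDB Add2=-4; issue ADD r5<-Add2 | r0:-4,r1:Add1,r2:3,r3:-6,r4:4,r5:Add2
c9: CDB Add1=-9 | r0:-4,r1:-9,r2:3,r3:-6,r4:4,r5:Add2
c10: CDB Mul1=36 | r0:-4,r1:-9,r2:3,r3:-6,r4:4,r5:Add2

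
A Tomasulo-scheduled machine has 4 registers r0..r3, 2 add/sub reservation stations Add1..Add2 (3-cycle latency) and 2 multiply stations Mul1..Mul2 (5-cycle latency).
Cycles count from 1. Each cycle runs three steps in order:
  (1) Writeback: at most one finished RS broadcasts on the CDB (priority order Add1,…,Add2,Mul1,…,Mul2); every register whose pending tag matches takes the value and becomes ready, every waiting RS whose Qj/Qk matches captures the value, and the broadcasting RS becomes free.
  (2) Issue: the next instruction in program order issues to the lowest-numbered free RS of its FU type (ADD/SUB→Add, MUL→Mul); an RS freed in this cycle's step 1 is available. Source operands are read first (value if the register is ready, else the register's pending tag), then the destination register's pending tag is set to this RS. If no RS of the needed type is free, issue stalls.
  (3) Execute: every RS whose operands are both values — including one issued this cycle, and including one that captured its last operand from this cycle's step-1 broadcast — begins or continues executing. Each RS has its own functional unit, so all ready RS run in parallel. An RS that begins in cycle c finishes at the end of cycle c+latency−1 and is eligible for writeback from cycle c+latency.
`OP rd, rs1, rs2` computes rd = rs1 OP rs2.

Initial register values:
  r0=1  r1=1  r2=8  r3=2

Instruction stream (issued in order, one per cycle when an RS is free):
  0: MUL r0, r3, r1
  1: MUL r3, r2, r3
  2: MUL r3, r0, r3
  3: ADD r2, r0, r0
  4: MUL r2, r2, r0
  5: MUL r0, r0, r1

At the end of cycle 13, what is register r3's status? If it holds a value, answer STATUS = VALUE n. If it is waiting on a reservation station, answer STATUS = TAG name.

c1: issue MUL r0<-Mul1 | r0:Mul1,r1:1,r2:8,r3:2
c2: issue MUL r3<-Mul2 | r0:Mul1,r1:1,r2:8,r3:Mul2
c3: stall | r0:Mul1,r1:1,r2:8,r3:Mul2
c4: stall | r0:Mul1,r1:1,r2:8,r3:Mul2
c5: stall | r0:Mul1,r1:1,r2:8,r3:Mul2
c6: CDB Mul1=2; issue MUL r3<-Mul1 | r0:2,r1:1,r2:8,r3:Mul1
c7: CDB Mul2=16; issue ADD r2<-Add1 | r0:2,r1:1,r2:Add1,r3:Mul1
c8: issue MUL r2<-Mul2 | r0:2,r1:1,r2:Mul2,r3:Mul1
c9: stall | r0:2,r1:1,r2:Mul2,r3:Mul1
c10: CDB Add1=4; stall | r0:2,r1:1,r2:Mul2,r3:Mul1
c11: stall | r0:2,r1:1,r2:Mul2,r3:Mul1
c12: CDB Mul1=32; issue MUL r0<-Mul1 | r0:Mul1,r1:1,r2:Mul2,r3:32
c13: - | r0:Mul1,r1:1,r2:Mul2,r3:32

STATUS = VALUE 32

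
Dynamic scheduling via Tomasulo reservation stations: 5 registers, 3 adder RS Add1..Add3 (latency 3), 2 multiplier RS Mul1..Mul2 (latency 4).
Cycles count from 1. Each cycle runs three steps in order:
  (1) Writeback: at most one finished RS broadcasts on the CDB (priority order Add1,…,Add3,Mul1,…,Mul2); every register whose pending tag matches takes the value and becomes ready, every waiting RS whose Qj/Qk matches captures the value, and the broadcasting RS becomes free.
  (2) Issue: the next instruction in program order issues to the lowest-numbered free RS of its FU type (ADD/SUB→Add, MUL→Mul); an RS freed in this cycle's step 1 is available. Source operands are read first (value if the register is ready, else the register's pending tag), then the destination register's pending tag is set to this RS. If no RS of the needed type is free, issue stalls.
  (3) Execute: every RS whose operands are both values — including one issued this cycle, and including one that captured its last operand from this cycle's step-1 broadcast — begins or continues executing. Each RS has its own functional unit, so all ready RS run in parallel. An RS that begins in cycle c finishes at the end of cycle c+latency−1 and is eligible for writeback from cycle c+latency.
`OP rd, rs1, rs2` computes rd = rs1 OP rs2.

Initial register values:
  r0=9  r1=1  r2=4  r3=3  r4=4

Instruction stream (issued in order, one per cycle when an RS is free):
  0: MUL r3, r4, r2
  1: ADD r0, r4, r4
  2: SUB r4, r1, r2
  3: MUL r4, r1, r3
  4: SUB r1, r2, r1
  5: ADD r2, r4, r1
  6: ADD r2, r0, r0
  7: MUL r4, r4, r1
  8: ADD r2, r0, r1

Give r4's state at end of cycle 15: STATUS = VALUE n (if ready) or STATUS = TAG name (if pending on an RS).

STATUS = VALUE 48

c1: issue MUL r3<-Mul1 | r0:9,r1:1,r2:4,r3:Mul1,r4:4
c2: issue ADD r0<-Add1 | r0:Add1,r1:1,r2:4,r3:Mul1,r4:4
c3: issue SUB r4<-Add2 | r0:Add1,r1:1,r2:4,r3:Mul1,r4:Add2
c4: issue MUL r4<-Mul2 | r0:Add1,r1:1,r2:4,r3:Mul1,r4:Mul2
c5: CDB Add1=8; issue SUB r1<-Add1 | r0:8,r1:Add1,r2:4,r3:Mul1,r4:Mul2
c6: CDB Add2=-3; issue ADD r2<-Add2 | r0:8,r1:Add1,r2:Add2,r3:Mul1,r4:Mul2
c7: CDB Mul1=16; issue ADD r2<-Add3 | r0:8,r1:Add1,r2:Add3,r3:16,r4:Mul2
c8: CDB Add1=3; issue MUL r4<-Mul1 | r0:8,r1:3,r2:Add3,r3:16,r4:Mul1
c9: issue ADD r2<-Add1 | r0:8,r1:3,r2:Add1,r3:16,r4:Mul1
c10: CDB Add3=16 | r0:8,r1:3,r2:Add1,r3:16,r4:Mul1
c11: CDB Mul2=16 | r0:8,r1:3,r2:Add1,r3:16,r4:Mul1
c12: CDB Add1=11 | r0:8,r1:3,r2:11,r3:16,r4:Mul1
c13: - | r0:8,r1:3,r2:11,r3:16,r4:Mul1
c14: CDB Add2=19 | r0:8,r1:3,r2:11,r3:16,r4:Mul1
c15: CDB Mul1=48 | r0:8,r1:3,r2:11,r3:16,r4:48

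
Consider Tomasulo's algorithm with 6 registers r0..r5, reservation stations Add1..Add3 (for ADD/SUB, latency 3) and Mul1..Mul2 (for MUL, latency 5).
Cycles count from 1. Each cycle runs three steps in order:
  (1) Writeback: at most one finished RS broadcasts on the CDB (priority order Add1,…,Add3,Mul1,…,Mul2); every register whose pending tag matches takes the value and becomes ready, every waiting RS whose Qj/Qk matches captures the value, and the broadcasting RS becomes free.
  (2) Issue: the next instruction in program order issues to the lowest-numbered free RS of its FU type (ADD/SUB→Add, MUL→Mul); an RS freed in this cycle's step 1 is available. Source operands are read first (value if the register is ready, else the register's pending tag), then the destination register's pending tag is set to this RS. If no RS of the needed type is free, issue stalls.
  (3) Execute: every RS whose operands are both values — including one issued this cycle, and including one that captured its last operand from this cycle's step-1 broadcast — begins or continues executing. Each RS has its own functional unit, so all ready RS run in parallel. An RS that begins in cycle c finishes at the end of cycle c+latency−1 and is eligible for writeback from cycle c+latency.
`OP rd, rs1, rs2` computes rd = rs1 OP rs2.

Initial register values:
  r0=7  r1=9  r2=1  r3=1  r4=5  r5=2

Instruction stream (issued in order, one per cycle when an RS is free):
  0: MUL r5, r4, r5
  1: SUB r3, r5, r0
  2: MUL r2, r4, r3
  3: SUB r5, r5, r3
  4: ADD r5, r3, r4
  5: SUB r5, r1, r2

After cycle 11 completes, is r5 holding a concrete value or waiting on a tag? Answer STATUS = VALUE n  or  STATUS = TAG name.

STATUS = TAG Add1

  c1: issue MUL r5<-Mul1  regs: r0:7,r1:9,r2:1,r3:1,r4:5,r5:Mul1
  c2: issue SUB r3<-Add1  regs: r0:7,r1:9,r2:1,r3:Add1,r4:5,r5:Mul1
  c3: issue MUL r2<-Mul2  regs: r0:7,r1:9,r2:Mul2,r3:Add1,r4:5,r5:Mul1
  c4: issue SUB r5<-Add2  regs: r0:7,r1:9,r2:Mul2,r3:Add1,r4:5,r5:Add2
  c5: issue ADD r5<-Add3  regs: r0:7,r1:9,r2:Mul2,r3:Add1,r4:5,r5:Add3
  c6: CDB Mul1=10; stall  regs: r0:7,r1:9,r2:Mul2,r3:Add1,r4:5,r5:Add3
  c7: stall  regs: r0:7,r1:9,r2:Mul2,r3:Add1,r4:5,r5:Add3
  c8: stall  regs: r0:7,r1:9,r2:Mul2,r3:Add1,r4:5,r5:Add3
  c9: CDB Add1=3; issue SUB r5<-Add1  regs: r0:7,r1:9,r2:Mul2,r3:3,r4:5,r5:Add1
  c10: -  regs: r0:7,r1:9,r2:Mul2,r3:3,r4:5,r5:Add1
  c11: -  regs: r0:7,r1:9,r2:Mul2,r3:3,r4:5,r5:Add1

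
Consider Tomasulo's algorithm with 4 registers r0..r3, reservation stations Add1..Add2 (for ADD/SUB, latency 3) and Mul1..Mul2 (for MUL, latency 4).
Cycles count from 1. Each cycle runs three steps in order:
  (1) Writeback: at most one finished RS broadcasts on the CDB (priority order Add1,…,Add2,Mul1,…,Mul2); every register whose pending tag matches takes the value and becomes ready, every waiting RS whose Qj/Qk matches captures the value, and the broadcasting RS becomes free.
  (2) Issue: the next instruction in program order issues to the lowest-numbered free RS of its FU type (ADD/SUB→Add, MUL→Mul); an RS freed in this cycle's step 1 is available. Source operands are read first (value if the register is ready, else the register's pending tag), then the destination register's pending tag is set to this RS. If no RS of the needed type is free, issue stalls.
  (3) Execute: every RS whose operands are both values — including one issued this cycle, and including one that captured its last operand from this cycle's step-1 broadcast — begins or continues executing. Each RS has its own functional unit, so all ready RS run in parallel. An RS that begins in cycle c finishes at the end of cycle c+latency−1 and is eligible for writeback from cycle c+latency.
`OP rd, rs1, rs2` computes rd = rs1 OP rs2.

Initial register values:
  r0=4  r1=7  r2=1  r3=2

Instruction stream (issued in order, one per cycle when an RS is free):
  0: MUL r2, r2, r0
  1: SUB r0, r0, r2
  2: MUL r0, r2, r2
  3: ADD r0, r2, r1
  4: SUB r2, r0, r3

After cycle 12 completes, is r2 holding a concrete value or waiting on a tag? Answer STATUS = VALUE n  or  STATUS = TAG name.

STATUS = VALUE 9

cycle 1: issue MUL r2<-Mul1 // r0:4,r1:7,r2:Mul1,r3:2
cycle 2: issue SUB r0<-Add1 // r0:Add1,r1:7,r2:Mul1,r3:2
cycle 3: issue MUL r0<-Mul2 // r0:Mul2,r1:7,r2:Mul1,r3:2
cycle 4: issue ADD r0<-Add2 // r0:Add2,r1:7,r2:Mul1,r3:2
cycle 5: CDB Mul1=4; stall // r0:Add2,r1:7,r2:4,r3:2
cycle 6: stall // r0:Add2,r1:7,r2:4,r3:2
cycle 7: stall // r0:Add2,r1:7,r2:4,r3:2
cycle 8: CDB Add1=0; issue SUB r2<-Add1 // r0:Add2,r1:7,r2:Add1,r3:2
cycle 9: CDB Add2=11 // r0:11,r1:7,r2:Add1,r3:2
cycle 10: CDB Mul2=16 // r0:11,r1:7,r2:Add1,r3:2
cycle 11: - // r0:11,r1:7,r2:Add1,r3:2
cycle 12: CDB Add1=9 // r0:11,r1:7,r2:9,r3:2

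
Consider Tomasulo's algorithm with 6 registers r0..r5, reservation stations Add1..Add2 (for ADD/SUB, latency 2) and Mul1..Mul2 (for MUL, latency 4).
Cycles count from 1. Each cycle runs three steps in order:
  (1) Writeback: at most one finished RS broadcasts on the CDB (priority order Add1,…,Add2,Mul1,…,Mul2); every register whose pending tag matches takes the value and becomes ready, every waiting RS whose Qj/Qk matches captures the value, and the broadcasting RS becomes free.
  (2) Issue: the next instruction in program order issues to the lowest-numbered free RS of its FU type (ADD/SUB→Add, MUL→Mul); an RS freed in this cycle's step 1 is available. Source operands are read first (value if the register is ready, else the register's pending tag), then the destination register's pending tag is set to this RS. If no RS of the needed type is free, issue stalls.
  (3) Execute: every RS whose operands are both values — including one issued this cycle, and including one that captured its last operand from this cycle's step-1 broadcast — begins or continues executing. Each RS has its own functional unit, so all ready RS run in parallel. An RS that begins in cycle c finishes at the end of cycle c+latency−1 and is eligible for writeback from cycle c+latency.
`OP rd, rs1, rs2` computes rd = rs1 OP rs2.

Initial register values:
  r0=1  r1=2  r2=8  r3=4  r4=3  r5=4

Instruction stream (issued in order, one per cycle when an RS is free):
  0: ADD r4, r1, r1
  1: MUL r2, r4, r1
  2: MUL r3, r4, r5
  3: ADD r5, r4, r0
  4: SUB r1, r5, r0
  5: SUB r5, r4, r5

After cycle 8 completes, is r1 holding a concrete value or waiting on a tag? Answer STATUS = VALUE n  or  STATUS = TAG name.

c1: issue ADD r4<-Add1 | r0:1,r1:2,r2:8,r3:4,r4:Add1,r5:4
c2: issue MUL r2<-Mul1 | r0:1,r1:2,r2:Mul1,r3:4,r4:Add1,r5:4
c3: CDB Add1=4; issue MUL r3<-Mul2 | r0:1,r1:2,r2:Mul1,r3:Mul2,r4:4,r5:4
c4: issue ADD r5<-Add1 | r0:1,r1:2,r2:Mul1,r3:Mul2,r4:4,r5:Add1
c5: issue SUB r1<-Add2 | r0:1,r1:Add2,r2:Mul1,r3:Mul2,r4:4,r5:Add1
c6: CDB Add1=5; issue SUB r5<-Add1 | r0:1,r1:Add2,r2:Mul1,r3:Mul2,r4:4,r5:Add1
c7: CDB Mul1=8 | r0:1,r1:Add2,r2:8,r3:Mul2,r4:4,r5:Add1
c8: CDB Add1=-1 | r0:1,r1:Add2,r2:8,r3:Mul2,r4:4,r5:-1

STATUS = TAG Add2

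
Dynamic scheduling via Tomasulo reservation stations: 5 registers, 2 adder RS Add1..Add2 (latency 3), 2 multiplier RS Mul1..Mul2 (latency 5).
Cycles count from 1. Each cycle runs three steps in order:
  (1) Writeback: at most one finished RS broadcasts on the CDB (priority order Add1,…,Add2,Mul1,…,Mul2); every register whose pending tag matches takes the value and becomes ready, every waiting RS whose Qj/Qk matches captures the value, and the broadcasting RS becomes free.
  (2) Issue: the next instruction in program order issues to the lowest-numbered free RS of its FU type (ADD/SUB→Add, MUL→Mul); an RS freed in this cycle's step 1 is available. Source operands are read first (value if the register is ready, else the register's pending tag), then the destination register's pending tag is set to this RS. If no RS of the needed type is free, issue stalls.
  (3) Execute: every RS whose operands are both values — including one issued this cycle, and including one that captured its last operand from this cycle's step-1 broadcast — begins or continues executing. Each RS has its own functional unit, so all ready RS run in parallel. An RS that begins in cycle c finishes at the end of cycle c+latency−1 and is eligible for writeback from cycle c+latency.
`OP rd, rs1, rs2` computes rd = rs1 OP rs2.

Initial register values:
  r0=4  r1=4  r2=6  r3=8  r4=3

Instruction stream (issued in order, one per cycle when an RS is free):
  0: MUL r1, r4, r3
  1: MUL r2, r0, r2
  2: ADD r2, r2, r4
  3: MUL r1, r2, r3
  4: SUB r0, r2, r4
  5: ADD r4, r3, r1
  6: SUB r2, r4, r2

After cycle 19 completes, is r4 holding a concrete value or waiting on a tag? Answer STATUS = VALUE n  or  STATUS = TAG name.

STATUS = VALUE 224

  c1: issue MUL r1<-Mul1  regs: r0:4,r1:Mul1,r2:6,r3:8,r4:3
  c2: issue MUL r2<-Mul2  regs: r0:4,r1:Mul1,r2:Mul2,r3:8,r4:3
  c3: issue ADD r2<-Add1  regs: r0:4,r1:Mul1,r2:Add1,r3:8,r4:3
  c4: stall  regs: r0:4,r1:Mul1,r2:Add1,r3:8,r4:3
  c5: stall  regs: r0:4,r1:Mul1,r2:Add1,r3:8,r4:3
  c6: CDB Mul1=24; issue MUL r1<-Mul1  regs: r0:4,r1:Mul1,r2:Add1,r3:8,r4:3
  c7: CDB Mul2=24; issue SUB r0<-Add2  regs: r0:Add2,r1:Mul1,r2:Add1,r3:8,r4:3
  c8: stall  regs: r0:Add2,r1:Mul1,r2:Add1,r3:8,r4:3
  c9: stall  regs: r0:Add2,r1:Mul1,r2:Add1,r3:8,r4:3
  c10: CDB Add1=27; issue ADD r4<-Add1  regs: r0:Add2,r1:Mul1,r2:27,r3:8,r4:Add1
  c11: stall  regs: r0:Add2,r1:Mul1,r2:27,r3:8,r4:Add1
  c12: stall  regs: r0:Add2,r1:Mul1,r2:27,r3:8,r4:Add1
  c13: CDB Add2=24; issue SUB r2<-Add2  regs: r0:24,r1:Mul1,r2:Add2,r3:8,r4:Add1
  c14: -  regs: r0:24,r1:Mul1,r2:Add2,r3:8,r4:Add1
  c15: CDB Mul1=216  regs: r0:24,r1:216,r2:Add2,r3:8,r4:Add1
  c16: -  regs: r0:24,r1:216,r2:Add2,r3:8,r4:Add1
  c17: -  regs: r0:24,r1:216,r2:Add2,r3:8,r4:Add1
  c18: CDB Add1=224  regs: r0:24,r1:216,r2:Add2,r3:8,r4:224
  c19: -  regs: r0:24,r1:216,r2:Add2,r3:8,r4:224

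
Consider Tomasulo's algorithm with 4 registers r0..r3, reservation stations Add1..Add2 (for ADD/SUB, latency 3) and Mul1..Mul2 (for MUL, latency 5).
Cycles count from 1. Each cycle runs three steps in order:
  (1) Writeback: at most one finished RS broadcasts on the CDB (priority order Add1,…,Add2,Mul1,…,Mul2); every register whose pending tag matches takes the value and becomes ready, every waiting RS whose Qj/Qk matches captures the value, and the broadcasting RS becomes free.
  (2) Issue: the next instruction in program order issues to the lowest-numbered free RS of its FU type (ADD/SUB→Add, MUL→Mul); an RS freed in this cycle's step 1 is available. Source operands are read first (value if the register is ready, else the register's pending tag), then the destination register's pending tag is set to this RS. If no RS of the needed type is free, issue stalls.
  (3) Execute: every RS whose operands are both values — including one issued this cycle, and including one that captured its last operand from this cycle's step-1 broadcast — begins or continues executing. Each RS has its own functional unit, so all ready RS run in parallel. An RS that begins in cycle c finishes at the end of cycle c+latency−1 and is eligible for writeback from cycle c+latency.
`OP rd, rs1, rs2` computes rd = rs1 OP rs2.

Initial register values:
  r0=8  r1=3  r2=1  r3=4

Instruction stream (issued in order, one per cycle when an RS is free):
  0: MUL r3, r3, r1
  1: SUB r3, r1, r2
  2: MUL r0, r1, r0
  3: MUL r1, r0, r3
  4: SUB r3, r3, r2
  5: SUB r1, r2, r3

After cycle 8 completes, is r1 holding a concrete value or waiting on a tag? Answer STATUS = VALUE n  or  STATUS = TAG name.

STATUS = TAG Add2

c1: issue MUL r3<-Mul1 | r0:8,r1:3,r2:1,r3:Mul1
c2: issue SUB r3<-Add1 | r0:8,r1:3,r2:1,r3:Add1
c3: issue MUL r0<-Mul2 | r0:Mul2,r1:3,r2:1,r3:Add1
c4: stall | r0:Mul2,r1:3,r2:1,r3:Add1
c5: CDB Add1=2; stall | r0:Mul2,r1:3,r2:1,r3:2
c6: CDB Mul1=12; issue MUL r1<-Mul1 | r0:Mul2,r1:Mul1,r2:1,r3:2
c7: issue SUB r3<-Add1 | r0:Mul2,r1:Mul1,r2:1,r3:Add1
c8: CDB Mul2=24; issue SUB r1<-Add2 | r0:24,r1:Add2,r2:1,r3:Add1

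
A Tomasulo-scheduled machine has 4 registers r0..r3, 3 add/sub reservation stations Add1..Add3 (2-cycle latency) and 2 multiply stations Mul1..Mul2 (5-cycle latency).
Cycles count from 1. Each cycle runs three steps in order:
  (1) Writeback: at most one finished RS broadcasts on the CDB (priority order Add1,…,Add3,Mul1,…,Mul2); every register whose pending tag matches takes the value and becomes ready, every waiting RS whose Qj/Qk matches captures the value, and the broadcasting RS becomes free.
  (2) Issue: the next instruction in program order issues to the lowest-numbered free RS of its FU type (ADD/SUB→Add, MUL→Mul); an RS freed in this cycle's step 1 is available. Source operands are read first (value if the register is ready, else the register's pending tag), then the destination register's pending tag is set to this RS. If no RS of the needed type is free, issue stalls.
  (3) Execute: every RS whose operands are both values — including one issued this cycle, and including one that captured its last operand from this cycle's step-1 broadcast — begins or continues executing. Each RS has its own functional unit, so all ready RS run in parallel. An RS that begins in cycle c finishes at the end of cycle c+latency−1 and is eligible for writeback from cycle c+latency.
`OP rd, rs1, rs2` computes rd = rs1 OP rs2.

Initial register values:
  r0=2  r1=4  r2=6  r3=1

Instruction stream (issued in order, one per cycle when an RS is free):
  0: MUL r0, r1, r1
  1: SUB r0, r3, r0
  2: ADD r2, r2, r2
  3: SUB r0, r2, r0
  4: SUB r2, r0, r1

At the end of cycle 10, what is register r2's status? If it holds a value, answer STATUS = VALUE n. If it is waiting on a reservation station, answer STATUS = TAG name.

STATUS = TAG Add2

cycle 1: issue MUL r0<-Mul1 // r0:Mul1,r1:4,r2:6,r3:1
cycle 2: issue SUB r0<-Add1 // r0:Add1,r1:4,r2:6,r3:1
cycle 3: issue ADD r2<-Add2 // r0:Add1,r1:4,r2:Add2,r3:1
cycle 4: issue SUB r0<-Add3 // r0:Add3,r1:4,r2:Add2,r3:1
cycle 5: CDB Add2=12; issue SUB r2<-Add2 // r0:Add3,r1:4,r2:Add2,r3:1
cycle 6: CDB Mul1=16 // r0:Add3,r1:4,r2:Add2,r3:1
cycle 7: - // r0:Add3,r1:4,r2:Add2,r3:1
cycle 8: CDB Add1=-15 // r0:Add3,r1:4,r2:Add2,r3:1
cycle 9: - // r0:Add3,r1:4,r2:Add2,r3:1
cycle 10: CDB Add3=27 // r0:27,r1:4,r2:Add2,r3:1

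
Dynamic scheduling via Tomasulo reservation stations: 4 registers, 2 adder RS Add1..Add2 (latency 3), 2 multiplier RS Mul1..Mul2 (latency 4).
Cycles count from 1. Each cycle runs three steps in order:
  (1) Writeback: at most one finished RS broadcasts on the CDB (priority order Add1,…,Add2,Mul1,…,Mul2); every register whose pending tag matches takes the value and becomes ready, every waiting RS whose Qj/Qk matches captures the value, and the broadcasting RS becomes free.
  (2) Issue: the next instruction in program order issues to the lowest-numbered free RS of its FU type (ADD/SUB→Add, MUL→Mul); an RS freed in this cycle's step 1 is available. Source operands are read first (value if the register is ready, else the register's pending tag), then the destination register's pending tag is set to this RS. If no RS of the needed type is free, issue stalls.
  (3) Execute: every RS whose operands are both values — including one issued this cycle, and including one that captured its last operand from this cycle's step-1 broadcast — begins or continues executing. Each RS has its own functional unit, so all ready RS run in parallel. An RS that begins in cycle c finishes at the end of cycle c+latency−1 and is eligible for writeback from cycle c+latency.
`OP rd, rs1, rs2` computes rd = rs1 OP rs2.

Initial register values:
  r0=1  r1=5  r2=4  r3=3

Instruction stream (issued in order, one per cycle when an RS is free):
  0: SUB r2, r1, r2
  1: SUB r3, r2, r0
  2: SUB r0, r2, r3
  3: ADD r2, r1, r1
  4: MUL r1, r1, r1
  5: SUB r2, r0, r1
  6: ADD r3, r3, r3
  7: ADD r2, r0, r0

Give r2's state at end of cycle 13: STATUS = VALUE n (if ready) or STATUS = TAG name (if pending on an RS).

cycle 1: issue SUB r2<-Add1 // r0:1,r1:5,r2:Add1,r3:3
cycle 2: issue SUB r3<-Add2 // r0:1,r1:5,r2:Add1,r3:Add2
cycle 3: stall // r0:1,r1:5,r2:Add1,r3:Add2
cycle 4: CDB Add1=1; issue SUB r0<-Add1 // r0:Add1,r1:5,r2:1,r3:Add2
cycle 5: stall // r0:Add1,r1:5,r2:1,r3:Add2
cycle 6: stall // r0:Add1,r1:5,r2:1,r3:Add2
cycle 7: CDB Add2=0; issue ADD r2<-Add2 // r0:Add1,r1:5,r2:Add2,r3:0
cycle 8: issue MUL r1<-Mul1 // r0:Add1,r1:Mul1,r2:Add2,r3:0
cycle 9: stall // r0:Add1,r1:Mul1,r2:Add2,r3:0
cycle 10: CDB Add1=1; issue SUB r2<-Add1 // r0:1,r1:Mul1,r2:Add1,r3:0
cycle 11: CDB Add2=10; issue ADD r3<-Add2 // r0:1,r1:Mul1,r2:Add1,r3:Add2
cycle 12: CDB Mul1=25; stall // r0:1,r1:25,r2:Add1,r3:Add2
cycle 13: stall // r0:1,r1:25,r2:Add1,r3:Add2

STATUS = TAG Add1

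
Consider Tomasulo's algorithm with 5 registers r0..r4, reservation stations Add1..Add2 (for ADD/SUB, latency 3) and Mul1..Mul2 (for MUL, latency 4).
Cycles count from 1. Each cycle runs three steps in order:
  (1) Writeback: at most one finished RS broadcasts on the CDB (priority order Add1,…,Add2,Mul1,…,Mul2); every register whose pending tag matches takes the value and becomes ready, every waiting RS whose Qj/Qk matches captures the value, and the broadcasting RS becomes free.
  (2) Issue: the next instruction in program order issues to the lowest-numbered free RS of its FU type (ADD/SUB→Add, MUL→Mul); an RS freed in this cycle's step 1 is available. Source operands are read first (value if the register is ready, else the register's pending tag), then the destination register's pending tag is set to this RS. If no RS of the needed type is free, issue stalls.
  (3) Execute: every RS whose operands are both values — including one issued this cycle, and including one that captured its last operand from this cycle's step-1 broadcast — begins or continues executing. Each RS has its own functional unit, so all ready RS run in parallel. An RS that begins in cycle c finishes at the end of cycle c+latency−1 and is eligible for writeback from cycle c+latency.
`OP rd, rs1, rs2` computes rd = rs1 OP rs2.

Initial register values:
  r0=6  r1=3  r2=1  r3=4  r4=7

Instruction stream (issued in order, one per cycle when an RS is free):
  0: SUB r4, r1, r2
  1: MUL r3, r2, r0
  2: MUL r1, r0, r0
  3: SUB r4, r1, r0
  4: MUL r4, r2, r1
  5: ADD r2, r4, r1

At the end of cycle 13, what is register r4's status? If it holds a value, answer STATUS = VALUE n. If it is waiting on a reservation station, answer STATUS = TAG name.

STATUS = VALUE 36

cycle 1: issue SUB r4<-Add1 // r0:6,r1:3,r2:1,r3:4,r4:Add1
cycle 2: issue MUL r3<-Mul1 // r0:6,r1:3,r2:1,r3:Mul1,r4:Add1
cycle 3: issue MUL r1<-Mul2 // r0:6,r1:Mul2,r2:1,r3:Mul1,r4:Add1
cycle 4: CDB Add1=2; issue SUB r4<-Add1 // r0:6,r1:Mul2,r2:1,r3:Mul1,r4:Add1
cycle 5: stall // r0:6,r1:Mul2,r2:1,r3:Mul1,r4:Add1
cycle 6: CDB Mul1=6; issue MUL r4<-Mul1 // r0:6,r1:Mul2,r2:1,r3:6,r4:Mul1
cycle 7: CDB Mul2=36; issue ADD r2<-Add2 // r0:6,r1:36,r2:Add2,r3:6,r4:Mul1
cycle 8: - // r0:6,r1:36,r2:Add2,r3:6,r4:Mul1
cycle 9: - // r0:6,r1:36,r2:Add2,r3:6,r4:Mul1
cycle 10: CDB Add1=30 // r0:6,r1:36,r2:Add2,r3:6,r4:Mul1
cycle 11: CDB Mul1=36 // r0:6,r1:36,r2:Add2,r3:6,r4:36
cycle 12: - // r0:6,r1:36,r2:Add2,r3:6,r4:36
cycle 13: - // r0:6,r1:36,r2:Add2,r3:6,r4:36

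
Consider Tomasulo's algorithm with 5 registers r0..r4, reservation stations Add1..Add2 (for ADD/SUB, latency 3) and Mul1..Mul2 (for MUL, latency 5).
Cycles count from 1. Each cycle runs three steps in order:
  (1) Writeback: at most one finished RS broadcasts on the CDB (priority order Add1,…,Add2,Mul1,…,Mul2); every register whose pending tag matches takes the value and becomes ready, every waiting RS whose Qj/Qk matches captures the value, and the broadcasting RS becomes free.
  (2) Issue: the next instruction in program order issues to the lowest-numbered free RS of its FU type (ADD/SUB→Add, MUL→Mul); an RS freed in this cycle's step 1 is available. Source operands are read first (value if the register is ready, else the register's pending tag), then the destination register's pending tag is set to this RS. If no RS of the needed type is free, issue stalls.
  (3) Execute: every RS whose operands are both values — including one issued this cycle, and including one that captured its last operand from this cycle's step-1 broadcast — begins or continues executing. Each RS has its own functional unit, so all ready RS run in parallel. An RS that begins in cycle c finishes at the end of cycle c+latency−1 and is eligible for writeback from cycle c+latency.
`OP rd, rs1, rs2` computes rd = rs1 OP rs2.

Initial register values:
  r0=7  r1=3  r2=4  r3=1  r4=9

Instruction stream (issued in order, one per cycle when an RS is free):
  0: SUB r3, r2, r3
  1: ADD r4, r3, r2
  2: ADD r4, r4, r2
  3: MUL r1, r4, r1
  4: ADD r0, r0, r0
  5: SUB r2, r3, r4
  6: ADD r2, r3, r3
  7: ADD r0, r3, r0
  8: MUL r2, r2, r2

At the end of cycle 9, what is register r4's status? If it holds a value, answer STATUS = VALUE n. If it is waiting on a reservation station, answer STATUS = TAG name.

STATUS = TAG Add1

c1: issue SUB r3<-Add1 | r0:7,r1:3,r2:4,r3:Add1,r4:9
c2: issue ADD r4<-Add2 | r0:7,r1:3,r2:4,r3:Add1,r4:Add2
c3: stall | r0:7,r1:3,r2:4,r3:Add1,r4:Add2
c4: CDB Add1=3; issue ADD r4<-Add1 | r0:7,r1:3,r2:4,r3:3,r4:Add1
c5: issue MUL r1<-Mul1 | r0:7,r1:Mul1,r2:4,r3:3,r4:Add1
c6: stall | r0:7,r1:Mul1,r2:4,r3:3,r4:Add1
c7: CDB Add2=7; issue ADD r0<-Add2 | r0:Add2,r1:Mul1,r2:4,r3:3,r4:Add1
c8: stall | r0:Add2,r1:Mul1,r2:4,r3:3,r4:Add1
c9: stall | r0:Add2,r1:Mul1,r2:4,r3:3,r4:Add1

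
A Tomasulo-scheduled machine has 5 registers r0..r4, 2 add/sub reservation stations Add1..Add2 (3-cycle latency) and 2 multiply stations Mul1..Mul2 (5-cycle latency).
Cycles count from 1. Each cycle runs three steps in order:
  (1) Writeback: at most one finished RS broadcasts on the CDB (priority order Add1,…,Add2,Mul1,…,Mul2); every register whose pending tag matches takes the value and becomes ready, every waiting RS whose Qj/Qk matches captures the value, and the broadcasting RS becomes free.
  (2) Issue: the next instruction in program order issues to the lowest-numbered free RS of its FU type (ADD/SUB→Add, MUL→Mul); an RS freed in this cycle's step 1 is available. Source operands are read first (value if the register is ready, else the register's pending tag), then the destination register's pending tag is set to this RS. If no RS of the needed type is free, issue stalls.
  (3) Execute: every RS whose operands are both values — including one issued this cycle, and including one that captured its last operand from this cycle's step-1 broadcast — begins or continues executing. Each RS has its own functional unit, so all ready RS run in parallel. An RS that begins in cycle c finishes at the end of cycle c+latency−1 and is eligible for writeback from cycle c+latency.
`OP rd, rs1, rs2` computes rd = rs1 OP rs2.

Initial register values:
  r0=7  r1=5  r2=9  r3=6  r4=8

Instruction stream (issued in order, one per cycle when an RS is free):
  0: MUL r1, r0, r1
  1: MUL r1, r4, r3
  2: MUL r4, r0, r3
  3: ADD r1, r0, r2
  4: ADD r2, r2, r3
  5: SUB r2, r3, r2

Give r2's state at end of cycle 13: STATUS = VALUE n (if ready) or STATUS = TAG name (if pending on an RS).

  c1: issue MUL r1<-Mul1  regs: r0:7,r1:Mul1,r2:9,r3:6,r4:8
  c2: issue MUL r1<-Mul2  regs: r0:7,r1:Mul2,r2:9,r3:6,r4:8
  c3: stall  regs: r0:7,r1:Mul2,r2:9,r3:6,r4:8
  c4: stall  regs: r0:7,r1:Mul2,r2:9,r3:6,r4:8
  c5: stall  regs: r0:7,r1:Mul2,r2:9,r3:6,r4:8
  c6: CDB Mul1=35; issue MUL r4<-Mul1  regs: r0:7,r1:Mul2,r2:9,r3:6,r4:Mul1
  c7: CDB Mul2=48; issue ADD r1<-Add1  regs: r0:7,r1:Add1,r2:9,r3:6,r4:Mul1
  c8: issue ADD r2<-Add2  regs: r0:7,r1:Add1,r2:Add2,r3:6,r4:Mul1
  c9: stall  regs: r0:7,r1:Add1,r2:Add2,r3:6,r4:Mul1
  c10: CDB Add1=16; issue SUB r2<-Add1  regs: r0:7,r1:16,r2:Add1,r3:6,r4:Mul1
  c11: CDB Add2=15  regs: r0:7,r1:16,r2:Add1,r3:6,r4:Mul1
  c12: CDB Mul1=42  regs: r0:7,r1:16,r2:Add1,r3:6,r4:42
  c13: -  regs: r0:7,r1:16,r2:Add1,r3:6,r4:42

STATUS = TAG Add1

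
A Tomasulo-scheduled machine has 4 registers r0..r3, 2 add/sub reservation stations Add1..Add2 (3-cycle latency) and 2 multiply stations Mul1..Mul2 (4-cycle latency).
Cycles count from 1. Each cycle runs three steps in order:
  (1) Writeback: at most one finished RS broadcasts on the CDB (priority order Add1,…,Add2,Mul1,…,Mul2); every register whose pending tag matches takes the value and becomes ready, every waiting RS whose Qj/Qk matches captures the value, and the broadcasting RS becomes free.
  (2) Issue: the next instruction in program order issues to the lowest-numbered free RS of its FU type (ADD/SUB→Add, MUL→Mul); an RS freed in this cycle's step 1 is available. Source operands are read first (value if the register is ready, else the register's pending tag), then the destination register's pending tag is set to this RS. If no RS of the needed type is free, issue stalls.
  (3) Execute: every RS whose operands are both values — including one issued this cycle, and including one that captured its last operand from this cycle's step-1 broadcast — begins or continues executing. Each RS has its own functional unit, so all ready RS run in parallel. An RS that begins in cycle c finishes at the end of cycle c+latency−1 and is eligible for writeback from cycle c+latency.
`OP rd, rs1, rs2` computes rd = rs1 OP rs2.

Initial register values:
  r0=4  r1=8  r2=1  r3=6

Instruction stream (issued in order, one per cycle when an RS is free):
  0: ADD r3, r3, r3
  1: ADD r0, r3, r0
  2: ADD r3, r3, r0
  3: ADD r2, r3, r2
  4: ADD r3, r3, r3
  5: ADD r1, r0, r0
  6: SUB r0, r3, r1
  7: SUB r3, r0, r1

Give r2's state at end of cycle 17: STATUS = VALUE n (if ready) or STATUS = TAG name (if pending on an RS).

STATUS = VALUE 29

  c1: issue ADD r3<-Add1  regs: r0:4,r1:8,r2:1,r3:Add1
  c2: issue ADD r0<-Add2  regs: r0:Add2,r1:8,r2:1,r3:Add1
  c3: stall  regs: r0:Add2,r1:8,r2:1,r3:Add1
  c4: CDB Add1=12; issue ADD r3<-Add1  regs: r0:Add2,r1:8,r2:1,r3:Add1
  c5: stall  regs: r0:Add2,r1:8,r2:1,r3:Add1
  c6: stall  regs: r0:Add2,r1:8,r2:1,r3:Add1
  c7: CDB Add2=16; issue ADD r2<-Add2  regs: r0:16,r1:8,r2:Add2,r3:Add1
  c8: stall  regs: r0:16,r1:8,r2:Add2,r3:Add1
  c9: stall  regs: r0:16,r1:8,r2:Add2,r3:Add1
  c10: CDB Add1=28; issue ADD r3<-Add1  regs: r0:16,r1:8,r2:Add2,r3:Add1
  c11: stall  regs: r0:16,r1:8,r2:Add2,r3:Add1
  c12: stall  regs: r0:16,r1:8,r2:Add2,r3:Add1
  c13: CDB Add1=56; issue ADD r1<-Add1  regs: r0:16,r1:Add1,r2:Add2,r3:56
  c14: CDB Add2=29; issue SUB r0<-Add2  regs: r0:Add2,r1:Add1,r2:29,r3:56
  c15: stall  regs: r0:Add2,r1:Add1,r2:29,r3:56
  c16: CDB Add1=32; issue SUB r3<-Add1  regs: r0:Add2,r1:32,r2:29,r3:Add1
  c17: -  regs: r0:Add2,r1:32,r2:29,r3:Add1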